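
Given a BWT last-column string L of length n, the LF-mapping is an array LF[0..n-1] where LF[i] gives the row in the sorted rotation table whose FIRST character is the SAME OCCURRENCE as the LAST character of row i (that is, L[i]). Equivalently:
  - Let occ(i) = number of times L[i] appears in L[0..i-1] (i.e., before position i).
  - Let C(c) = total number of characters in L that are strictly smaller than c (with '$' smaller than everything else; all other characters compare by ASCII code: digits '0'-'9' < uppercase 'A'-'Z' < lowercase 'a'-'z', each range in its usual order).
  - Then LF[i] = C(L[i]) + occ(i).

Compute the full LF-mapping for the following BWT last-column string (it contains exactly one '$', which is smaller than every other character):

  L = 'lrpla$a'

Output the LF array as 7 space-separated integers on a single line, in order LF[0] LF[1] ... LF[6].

Answer: 3 6 5 4 1 0 2

Derivation:
Char counts: '$':1, 'a':2, 'l':2, 'p':1, 'r':1
C (first-col start): C('$')=0, C('a')=1, C('l')=3, C('p')=5, C('r')=6
L[0]='l': occ=0, LF[0]=C('l')+0=3+0=3
L[1]='r': occ=0, LF[1]=C('r')+0=6+0=6
L[2]='p': occ=0, LF[2]=C('p')+0=5+0=5
L[3]='l': occ=1, LF[3]=C('l')+1=3+1=4
L[4]='a': occ=0, LF[4]=C('a')+0=1+0=1
L[5]='$': occ=0, LF[5]=C('$')+0=0+0=0
L[6]='a': occ=1, LF[6]=C('a')+1=1+1=2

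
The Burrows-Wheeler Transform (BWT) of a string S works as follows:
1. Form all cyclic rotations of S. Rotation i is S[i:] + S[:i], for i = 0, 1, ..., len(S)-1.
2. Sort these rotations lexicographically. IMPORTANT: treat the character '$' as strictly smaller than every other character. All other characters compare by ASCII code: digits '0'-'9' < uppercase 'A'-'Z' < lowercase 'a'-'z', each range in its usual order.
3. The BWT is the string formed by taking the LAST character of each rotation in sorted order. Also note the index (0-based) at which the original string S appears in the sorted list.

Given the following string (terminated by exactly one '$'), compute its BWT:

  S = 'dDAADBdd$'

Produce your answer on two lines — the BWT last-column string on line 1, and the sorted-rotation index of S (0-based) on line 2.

Answer: dDADdAd$B
7

Derivation:
All 9 rotations (rotation i = S[i:]+S[:i]):
  rot[0] = dDAADBdd$
  rot[1] = DAADBdd$d
  rot[2] = AADBdd$dD
  rot[3] = ADBdd$dDA
  rot[4] = DBdd$dDAA
  rot[5] = Bdd$dDAAD
  rot[6] = dd$dDAADB
  rot[7] = d$dDAADBd
  rot[8] = $dDAADBdd
Sorted (with $ < everything):
  sorted[0] = $dDAADBdd  (last char: 'd')
  sorted[1] = AADBdd$dD  (last char: 'D')
  sorted[2] = ADBdd$dDA  (last char: 'A')
  sorted[3] = Bdd$dDAAD  (last char: 'D')
  sorted[4] = DAADBdd$d  (last char: 'd')
  sorted[5] = DBdd$dDAA  (last char: 'A')
  sorted[6] = d$dDAADBd  (last char: 'd')
  sorted[7] = dDAADBdd$  (last char: '$')
  sorted[8] = dd$dDAADB  (last char: 'B')
Last column: dDADdAd$B
Original string S is at sorted index 7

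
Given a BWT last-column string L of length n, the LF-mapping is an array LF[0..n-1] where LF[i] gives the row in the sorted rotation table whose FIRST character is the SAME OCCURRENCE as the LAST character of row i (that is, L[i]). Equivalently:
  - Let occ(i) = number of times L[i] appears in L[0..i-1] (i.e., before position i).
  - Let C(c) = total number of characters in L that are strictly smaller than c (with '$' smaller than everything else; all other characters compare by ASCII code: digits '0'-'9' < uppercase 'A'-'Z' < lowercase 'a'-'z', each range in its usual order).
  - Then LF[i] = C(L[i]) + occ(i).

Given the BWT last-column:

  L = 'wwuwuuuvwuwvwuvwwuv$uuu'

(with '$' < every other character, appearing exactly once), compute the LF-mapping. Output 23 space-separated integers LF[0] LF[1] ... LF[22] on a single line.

Answer: 15 16 1 17 2 3 4 11 18 5 19 12 20 6 13 21 22 7 14 0 8 9 10

Derivation:
Char counts: '$':1, 'u':10, 'v':4, 'w':8
C (first-col start): C('$')=0, C('u')=1, C('v')=11, C('w')=15
L[0]='w': occ=0, LF[0]=C('w')+0=15+0=15
L[1]='w': occ=1, LF[1]=C('w')+1=15+1=16
L[2]='u': occ=0, LF[2]=C('u')+0=1+0=1
L[3]='w': occ=2, LF[3]=C('w')+2=15+2=17
L[4]='u': occ=1, LF[4]=C('u')+1=1+1=2
L[5]='u': occ=2, LF[5]=C('u')+2=1+2=3
L[6]='u': occ=3, LF[6]=C('u')+3=1+3=4
L[7]='v': occ=0, LF[7]=C('v')+0=11+0=11
L[8]='w': occ=3, LF[8]=C('w')+3=15+3=18
L[9]='u': occ=4, LF[9]=C('u')+4=1+4=5
L[10]='w': occ=4, LF[10]=C('w')+4=15+4=19
L[11]='v': occ=1, LF[11]=C('v')+1=11+1=12
L[12]='w': occ=5, LF[12]=C('w')+5=15+5=20
L[13]='u': occ=5, LF[13]=C('u')+5=1+5=6
L[14]='v': occ=2, LF[14]=C('v')+2=11+2=13
L[15]='w': occ=6, LF[15]=C('w')+6=15+6=21
L[16]='w': occ=7, LF[16]=C('w')+7=15+7=22
L[17]='u': occ=6, LF[17]=C('u')+6=1+6=7
L[18]='v': occ=3, LF[18]=C('v')+3=11+3=14
L[19]='$': occ=0, LF[19]=C('$')+0=0+0=0
L[20]='u': occ=7, LF[20]=C('u')+7=1+7=8
L[21]='u': occ=8, LF[21]=C('u')+8=1+8=9
L[22]='u': occ=9, LF[22]=C('u')+9=1+9=10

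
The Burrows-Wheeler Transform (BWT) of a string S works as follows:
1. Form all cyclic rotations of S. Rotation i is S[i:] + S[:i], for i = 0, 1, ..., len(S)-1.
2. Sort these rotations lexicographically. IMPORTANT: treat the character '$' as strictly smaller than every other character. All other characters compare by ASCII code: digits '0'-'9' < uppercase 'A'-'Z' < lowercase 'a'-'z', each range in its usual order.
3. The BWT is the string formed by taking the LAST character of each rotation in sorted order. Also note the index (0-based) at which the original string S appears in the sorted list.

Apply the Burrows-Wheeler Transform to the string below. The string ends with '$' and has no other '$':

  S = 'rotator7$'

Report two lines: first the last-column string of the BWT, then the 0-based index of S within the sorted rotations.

Answer: 7rttro$oa
6

Derivation:
All 9 rotations (rotation i = S[i:]+S[:i]):
  rot[0] = rotator7$
  rot[1] = otator7$r
  rot[2] = tator7$ro
  rot[3] = ator7$rot
  rot[4] = tor7$rota
  rot[5] = or7$rotat
  rot[6] = r7$rotato
  rot[7] = 7$rotator
  rot[8] = $rotator7
Sorted (with $ < everything):
  sorted[0] = $rotator7  (last char: '7')
  sorted[1] = 7$rotator  (last char: 'r')
  sorted[2] = ator7$rot  (last char: 't')
  sorted[3] = or7$rotat  (last char: 't')
  sorted[4] = otator7$r  (last char: 'r')
  sorted[5] = r7$rotato  (last char: 'o')
  sorted[6] = rotator7$  (last char: '$')
  sorted[7] = tator7$ro  (last char: 'o')
  sorted[8] = tor7$rota  (last char: 'a')
Last column: 7rttro$oa
Original string S is at sorted index 6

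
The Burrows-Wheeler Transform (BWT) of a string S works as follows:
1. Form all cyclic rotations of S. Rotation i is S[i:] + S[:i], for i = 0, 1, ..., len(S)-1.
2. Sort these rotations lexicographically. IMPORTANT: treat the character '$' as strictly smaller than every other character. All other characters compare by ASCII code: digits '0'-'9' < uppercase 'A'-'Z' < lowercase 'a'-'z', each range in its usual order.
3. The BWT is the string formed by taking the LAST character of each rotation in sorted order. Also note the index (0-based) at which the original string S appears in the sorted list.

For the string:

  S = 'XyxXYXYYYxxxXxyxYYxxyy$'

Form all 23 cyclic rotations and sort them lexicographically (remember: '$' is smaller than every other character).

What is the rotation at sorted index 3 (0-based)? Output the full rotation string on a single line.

All 23 rotations (rotation i = S[i:]+S[:i]):
  rot[0] = XyxXYXYYYxxxXxyxYYxxyy$
  rot[1] = yxXYXYYYxxxXxyxYYxxyy$X
  rot[2] = xXYXYYYxxxXxyxYYxxyy$Xy
  rot[3] = XYXYYYxxxXxyxYYxxyy$Xyx
  rot[4] = YXYYYxxxXxyxYYxxyy$XyxX
  rot[5] = XYYYxxxXxyxYYxxyy$XyxXY
  rot[6] = YYYxxxXxyxYYxxyy$XyxXYX
  rot[7] = YYxxxXxyxYYxxyy$XyxXYXY
  rot[8] = YxxxXxyxYYxxyy$XyxXYXYY
  rot[9] = xxxXxyxYYxxyy$XyxXYXYYY
  rot[10] = xxXxyxYYxxyy$XyxXYXYYYx
  rot[11] = xXxyxYYxxyy$XyxXYXYYYxx
  rot[12] = XxyxYYxxyy$XyxXYXYYYxxx
  rot[13] = xyxYYxxyy$XyxXYXYYYxxxX
  rot[14] = yxYYxxyy$XyxXYXYYYxxxXx
  rot[15] = xYYxxyy$XyxXYXYYYxxxXxy
  rot[16] = YYxxyy$XyxXYXYYYxxxXxyx
  rot[17] = Yxxyy$XyxXYXYYYxxxXxyxY
  rot[18] = xxyy$XyxXYXYYYxxxXxyxYY
  rot[19] = xyy$XyxXYXYYYxxxXxyxYYx
  rot[20] = yy$XyxXYXYYYxxxXxyxYYxx
  rot[21] = y$XyxXYXYYYxxxXxyxYYxxy
  rot[22] = $XyxXYXYYYxxxXxyxYYxxyy
Sorted (with $ < everything):
  sorted[0] = $XyxXYXYYYxxxXxyxYYxxyy
  sorted[1] = XYXYYYxxxXxyxYYxxyy$Xyx
  sorted[2] = XYYYxxxXxyxYYxxyy$XyxXY
  sorted[3] = XxyxYYxxyy$XyxXYXYYYxxx
  sorted[4] = XyxXYXYYYxxxXxyxYYxxyy$
  sorted[5] = YXYYYxxxXxyxYYxxyy$XyxX
  sorted[6] = YYYxxxXxyxYYxxyy$XyxXYX
  sorted[7] = YYxxxXxyxYYxxyy$XyxXYXY
  sorted[8] = YYxxyy$XyxXYXYYYxxxXxyx
  sorted[9] = YxxxXxyxYYxxyy$XyxXYXYY
  sorted[10] = Yxxyy$XyxXYXYYYxxxXxyxY
  sorted[11] = xXYXYYYxxxXxyxYYxxyy$Xy
  sorted[12] = xXxyxYYxxyy$XyxXYXYYYxx
  sorted[13] = xYYxxyy$XyxXYXYYYxxxXxy
  sorted[14] = xxXxyxYYxxyy$XyxXYXYYYx
  sorted[15] = xxxXxyxYYxxyy$XyxXYXYYY
  sorted[16] = xxyy$XyxXYXYYYxxxXxyxYY
  sorted[17] = xyxYYxxyy$XyxXYXYYYxxxX
  sorted[18] = xyy$XyxXYXYYYxxxXxyxYYx
  sorted[19] = y$XyxXYXYYYxxxXxyxYYxxy
  sorted[20] = yxXYXYYYxxxXxyxYYxxyy$X
  sorted[21] = yxYYxxyy$XyxXYXYYYxxxXx
  sorted[22] = yy$XyxXYXYYYxxxXxyxYYxx
sorted[3] = XxyxYYxxyy$XyxXYXYYYxxx

Answer: XxyxYYxxyy$XyxXYXYYYxxx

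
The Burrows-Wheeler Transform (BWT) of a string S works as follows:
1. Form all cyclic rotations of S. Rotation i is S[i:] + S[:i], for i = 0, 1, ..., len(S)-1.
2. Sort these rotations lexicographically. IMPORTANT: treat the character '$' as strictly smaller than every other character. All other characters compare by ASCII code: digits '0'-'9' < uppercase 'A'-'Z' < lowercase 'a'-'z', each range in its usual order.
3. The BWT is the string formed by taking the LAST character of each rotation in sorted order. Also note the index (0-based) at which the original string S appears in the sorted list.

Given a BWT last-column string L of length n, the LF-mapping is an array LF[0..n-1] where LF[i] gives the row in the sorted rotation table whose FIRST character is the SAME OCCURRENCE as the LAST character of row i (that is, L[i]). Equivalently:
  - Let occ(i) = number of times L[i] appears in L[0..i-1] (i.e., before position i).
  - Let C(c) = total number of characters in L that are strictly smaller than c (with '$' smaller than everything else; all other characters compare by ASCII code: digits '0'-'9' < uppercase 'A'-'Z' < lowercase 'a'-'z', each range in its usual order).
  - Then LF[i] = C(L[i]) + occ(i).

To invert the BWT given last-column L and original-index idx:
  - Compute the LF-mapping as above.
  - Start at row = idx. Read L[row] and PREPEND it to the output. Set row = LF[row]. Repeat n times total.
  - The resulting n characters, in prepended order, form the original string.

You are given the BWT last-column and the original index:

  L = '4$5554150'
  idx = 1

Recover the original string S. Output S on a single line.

LF mapping: 3 0 5 6 7 4 2 8 1
Walk LF starting at row 1, prepending L[row]:
  step 1: row=1, L[1]='$', prepend. Next row=LF[1]=0
  step 2: row=0, L[0]='4', prepend. Next row=LF[0]=3
  step 3: row=3, L[3]='5', prepend. Next row=LF[3]=6
  step 4: row=6, L[6]='1', prepend. Next row=LF[6]=2
  step 5: row=2, L[2]='5', prepend. Next row=LF[2]=5
  step 6: row=5, L[5]='4', prepend. Next row=LF[5]=4
  step 7: row=4, L[4]='5', prepend. Next row=LF[4]=7
  step 8: row=7, L[7]='5', prepend. Next row=LF[7]=8
  step 9: row=8, L[8]='0', prepend. Next row=LF[8]=1
Reversed output: 05545154$

Answer: 05545154$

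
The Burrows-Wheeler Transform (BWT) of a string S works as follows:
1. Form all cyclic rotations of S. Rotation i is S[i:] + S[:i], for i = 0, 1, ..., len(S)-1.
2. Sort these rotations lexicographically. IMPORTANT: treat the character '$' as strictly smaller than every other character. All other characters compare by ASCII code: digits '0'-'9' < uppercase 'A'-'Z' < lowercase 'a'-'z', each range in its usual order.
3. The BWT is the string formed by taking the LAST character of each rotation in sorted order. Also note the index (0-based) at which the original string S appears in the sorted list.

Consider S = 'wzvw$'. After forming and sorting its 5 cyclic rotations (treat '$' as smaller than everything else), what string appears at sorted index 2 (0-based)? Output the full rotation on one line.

Answer: w$wzv

Derivation:
All 5 rotations (rotation i = S[i:]+S[:i]):
  rot[0] = wzvw$
  rot[1] = zvw$w
  rot[2] = vw$wz
  rot[3] = w$wzv
  rot[4] = $wzvw
Sorted (with $ < everything):
  sorted[0] = $wzvw
  sorted[1] = vw$wz
  sorted[2] = w$wzv
  sorted[3] = wzvw$
  sorted[4] = zvw$w
sorted[2] = w$wzv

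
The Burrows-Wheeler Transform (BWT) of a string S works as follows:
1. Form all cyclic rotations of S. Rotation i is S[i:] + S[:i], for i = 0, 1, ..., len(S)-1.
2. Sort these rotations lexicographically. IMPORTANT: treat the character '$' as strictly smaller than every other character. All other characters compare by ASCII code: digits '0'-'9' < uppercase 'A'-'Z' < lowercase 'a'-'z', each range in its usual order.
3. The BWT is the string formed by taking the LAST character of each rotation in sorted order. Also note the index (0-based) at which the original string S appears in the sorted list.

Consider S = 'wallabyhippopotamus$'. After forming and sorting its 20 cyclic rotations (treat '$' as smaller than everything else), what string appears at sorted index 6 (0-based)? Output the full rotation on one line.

All 20 rotations (rotation i = S[i:]+S[:i]):
  rot[0] = wallabyhippopotamus$
  rot[1] = allabyhippopotamus$w
  rot[2] = llabyhippopotamus$wa
  rot[3] = labyhippopotamus$wal
  rot[4] = abyhippopotamus$wall
  rot[5] = byhippopotamus$walla
  rot[6] = yhippopotamus$wallab
  rot[7] = hippopotamus$wallaby
  rot[8] = ippopotamus$wallabyh
  rot[9] = ppopotamus$wallabyhi
  rot[10] = popotamus$wallabyhip
  rot[11] = opotamus$wallabyhipp
  rot[12] = potamus$wallabyhippo
  rot[13] = otamus$wallabyhippop
  rot[14] = tamus$wallabyhippopo
  rot[15] = amus$wallabyhippopot
  rot[16] = mus$wallabyhippopota
  rot[17] = us$wallabyhippopotam
  rot[18] = s$wallabyhippopotamu
  rot[19] = $wallabyhippopotamus
Sorted (with $ < everything):
  sorted[0] = $wallabyhippopotamus
  sorted[1] = abyhippopotamus$wall
  sorted[2] = allabyhippopotamus$w
  sorted[3] = amus$wallabyhippopot
  sorted[4] = byhippopotamus$walla
  sorted[5] = hippopotamus$wallaby
  sorted[6] = ippopotamus$wallabyh
  sorted[7] = labyhippopotamus$wal
  sorted[8] = llabyhippopotamus$wa
  sorted[9] = mus$wallabyhippopota
  sorted[10] = opotamus$wallabyhipp
  sorted[11] = otamus$wallabyhippop
  sorted[12] = popotamus$wallabyhip
  sorted[13] = potamus$wallabyhippo
  sorted[14] = ppopotamus$wallabyhi
  sorted[15] = s$wallabyhippopotamu
  sorted[16] = tamus$wallabyhippopo
  sorted[17] = us$wallabyhippopotam
  sorted[18] = wallabyhippopotamus$
  sorted[19] = yhippopotamus$wallab
sorted[6] = ippopotamus$wallabyh

Answer: ippopotamus$wallabyh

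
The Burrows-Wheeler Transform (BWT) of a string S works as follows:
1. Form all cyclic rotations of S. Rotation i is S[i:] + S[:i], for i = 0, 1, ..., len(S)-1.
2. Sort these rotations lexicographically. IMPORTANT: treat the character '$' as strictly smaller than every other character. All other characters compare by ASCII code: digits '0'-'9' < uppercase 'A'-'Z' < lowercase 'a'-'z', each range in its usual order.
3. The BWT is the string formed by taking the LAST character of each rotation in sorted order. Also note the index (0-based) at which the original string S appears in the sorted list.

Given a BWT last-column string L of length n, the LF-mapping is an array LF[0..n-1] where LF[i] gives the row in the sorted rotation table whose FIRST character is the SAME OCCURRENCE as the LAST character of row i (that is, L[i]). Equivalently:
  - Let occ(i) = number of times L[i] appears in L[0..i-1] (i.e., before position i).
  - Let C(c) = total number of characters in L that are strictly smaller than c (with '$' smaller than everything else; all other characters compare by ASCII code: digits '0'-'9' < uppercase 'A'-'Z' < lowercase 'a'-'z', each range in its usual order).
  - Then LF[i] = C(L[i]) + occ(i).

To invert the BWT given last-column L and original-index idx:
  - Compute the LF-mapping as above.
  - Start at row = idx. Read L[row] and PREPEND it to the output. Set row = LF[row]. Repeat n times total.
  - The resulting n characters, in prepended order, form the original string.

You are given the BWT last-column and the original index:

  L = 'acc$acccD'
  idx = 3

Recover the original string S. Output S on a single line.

Answer: acDcccca$

Derivation:
LF mapping: 2 4 5 0 3 6 7 8 1
Walk LF starting at row 3, prepending L[row]:
  step 1: row=3, L[3]='$', prepend. Next row=LF[3]=0
  step 2: row=0, L[0]='a', prepend. Next row=LF[0]=2
  step 3: row=2, L[2]='c', prepend. Next row=LF[2]=5
  step 4: row=5, L[5]='c', prepend. Next row=LF[5]=6
  step 5: row=6, L[6]='c', prepend. Next row=LF[6]=7
  step 6: row=7, L[7]='c', prepend. Next row=LF[7]=8
  step 7: row=8, L[8]='D', prepend. Next row=LF[8]=1
  step 8: row=1, L[1]='c', prepend. Next row=LF[1]=4
  step 9: row=4, L[4]='a', prepend. Next row=LF[4]=3
Reversed output: acDcccca$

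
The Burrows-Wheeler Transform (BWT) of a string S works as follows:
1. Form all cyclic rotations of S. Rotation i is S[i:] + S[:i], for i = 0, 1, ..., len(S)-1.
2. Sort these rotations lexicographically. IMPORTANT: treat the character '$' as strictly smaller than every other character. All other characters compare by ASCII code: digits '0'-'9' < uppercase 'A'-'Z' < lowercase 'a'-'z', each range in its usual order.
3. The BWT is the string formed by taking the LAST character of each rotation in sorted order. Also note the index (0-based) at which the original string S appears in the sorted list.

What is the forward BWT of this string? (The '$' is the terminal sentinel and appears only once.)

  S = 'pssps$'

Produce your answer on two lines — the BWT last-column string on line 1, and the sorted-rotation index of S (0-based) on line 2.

All 6 rotations (rotation i = S[i:]+S[:i]):
  rot[0] = pssps$
  rot[1] = ssps$p
  rot[2] = sps$ps
  rot[3] = ps$pss
  rot[4] = s$pssp
  rot[5] = $pssps
Sorted (with $ < everything):
  sorted[0] = $pssps  (last char: 's')
  sorted[1] = ps$pss  (last char: 's')
  sorted[2] = pssps$  (last char: '$')
  sorted[3] = s$pssp  (last char: 'p')
  sorted[4] = sps$ps  (last char: 's')
  sorted[5] = ssps$p  (last char: 'p')
Last column: ss$psp
Original string S is at sorted index 2

Answer: ss$psp
2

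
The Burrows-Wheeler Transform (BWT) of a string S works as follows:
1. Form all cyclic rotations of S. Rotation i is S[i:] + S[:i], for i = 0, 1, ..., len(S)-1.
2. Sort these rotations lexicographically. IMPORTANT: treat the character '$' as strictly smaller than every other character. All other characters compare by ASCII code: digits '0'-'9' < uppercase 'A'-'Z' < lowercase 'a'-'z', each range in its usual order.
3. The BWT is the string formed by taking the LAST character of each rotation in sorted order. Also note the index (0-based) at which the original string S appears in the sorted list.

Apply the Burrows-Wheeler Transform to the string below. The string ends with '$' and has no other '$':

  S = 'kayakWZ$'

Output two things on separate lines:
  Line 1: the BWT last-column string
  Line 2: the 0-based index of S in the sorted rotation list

All 8 rotations (rotation i = S[i:]+S[:i]):
  rot[0] = kayakWZ$
  rot[1] = ayakWZ$k
  rot[2] = yakWZ$ka
  rot[3] = akWZ$kay
  rot[4] = kWZ$kaya
  rot[5] = WZ$kayak
  rot[6] = Z$kayakW
  rot[7] = $kayakWZ
Sorted (with $ < everything):
  sorted[0] = $kayakWZ  (last char: 'Z')
  sorted[1] = WZ$kayak  (last char: 'k')
  sorted[2] = Z$kayakW  (last char: 'W')
  sorted[3] = akWZ$kay  (last char: 'y')
  sorted[4] = ayakWZ$k  (last char: 'k')
  sorted[5] = kWZ$kaya  (last char: 'a')
  sorted[6] = kayakWZ$  (last char: '$')
  sorted[7] = yakWZ$ka  (last char: 'a')
Last column: ZkWyka$a
Original string S is at sorted index 6

Answer: ZkWyka$a
6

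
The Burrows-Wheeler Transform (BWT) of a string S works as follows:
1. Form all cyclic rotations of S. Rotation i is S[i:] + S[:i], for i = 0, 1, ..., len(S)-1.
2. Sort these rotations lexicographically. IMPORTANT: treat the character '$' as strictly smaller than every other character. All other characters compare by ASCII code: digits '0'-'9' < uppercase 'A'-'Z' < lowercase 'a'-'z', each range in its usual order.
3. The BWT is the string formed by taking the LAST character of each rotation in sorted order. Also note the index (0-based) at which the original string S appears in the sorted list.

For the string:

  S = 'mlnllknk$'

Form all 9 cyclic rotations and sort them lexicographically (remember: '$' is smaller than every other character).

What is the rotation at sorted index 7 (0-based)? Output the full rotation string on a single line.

Answer: nk$mlnllk

Derivation:
All 9 rotations (rotation i = S[i:]+S[:i]):
  rot[0] = mlnllknk$
  rot[1] = lnllknk$m
  rot[2] = nllknk$ml
  rot[3] = llknk$mln
  rot[4] = lknk$mlnl
  rot[5] = knk$mlnll
  rot[6] = nk$mlnllk
  rot[7] = k$mlnllkn
  rot[8] = $mlnllknk
Sorted (with $ < everything):
  sorted[0] = $mlnllknk
  sorted[1] = k$mlnllkn
  sorted[2] = knk$mlnll
  sorted[3] = lknk$mlnl
  sorted[4] = llknk$mln
  sorted[5] = lnllknk$m
  sorted[6] = mlnllknk$
  sorted[7] = nk$mlnllk
  sorted[8] = nllknk$ml
sorted[7] = nk$mlnllk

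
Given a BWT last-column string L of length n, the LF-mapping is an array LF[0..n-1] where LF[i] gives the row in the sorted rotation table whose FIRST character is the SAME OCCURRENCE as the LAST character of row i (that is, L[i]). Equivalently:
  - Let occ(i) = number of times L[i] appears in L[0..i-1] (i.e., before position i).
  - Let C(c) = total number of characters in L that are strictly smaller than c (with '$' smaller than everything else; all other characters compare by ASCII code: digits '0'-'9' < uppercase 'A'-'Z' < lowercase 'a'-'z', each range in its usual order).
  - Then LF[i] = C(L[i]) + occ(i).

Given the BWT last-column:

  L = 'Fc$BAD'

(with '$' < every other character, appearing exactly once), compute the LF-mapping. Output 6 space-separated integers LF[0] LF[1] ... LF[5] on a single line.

Char counts: '$':1, 'A':1, 'B':1, 'D':1, 'F':1, 'c':1
C (first-col start): C('$')=0, C('A')=1, C('B')=2, C('D')=3, C('F')=4, C('c')=5
L[0]='F': occ=0, LF[0]=C('F')+0=4+0=4
L[1]='c': occ=0, LF[1]=C('c')+0=5+0=5
L[2]='$': occ=0, LF[2]=C('$')+0=0+0=0
L[3]='B': occ=0, LF[3]=C('B')+0=2+0=2
L[4]='A': occ=0, LF[4]=C('A')+0=1+0=1
L[5]='D': occ=0, LF[5]=C('D')+0=3+0=3

Answer: 4 5 0 2 1 3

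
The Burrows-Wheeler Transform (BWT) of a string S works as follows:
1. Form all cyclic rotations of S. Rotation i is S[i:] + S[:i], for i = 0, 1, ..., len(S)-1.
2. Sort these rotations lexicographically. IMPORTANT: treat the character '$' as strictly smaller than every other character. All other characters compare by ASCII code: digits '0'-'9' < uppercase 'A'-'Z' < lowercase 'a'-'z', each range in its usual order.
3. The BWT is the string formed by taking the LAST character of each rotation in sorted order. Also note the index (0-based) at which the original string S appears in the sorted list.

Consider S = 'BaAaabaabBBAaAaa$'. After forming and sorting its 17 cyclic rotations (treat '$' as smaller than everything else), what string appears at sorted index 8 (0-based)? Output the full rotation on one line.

Answer: aAaa$BaAaabaabBBA

Derivation:
All 17 rotations (rotation i = S[i:]+S[:i]):
  rot[0] = BaAaabaabBBAaAaa$
  rot[1] = aAaabaabBBAaAaa$B
  rot[2] = AaabaabBBAaAaa$Ba
  rot[3] = aabaabBBAaAaa$BaA
  rot[4] = abaabBBAaAaa$BaAa
  rot[5] = baabBBAaAaa$BaAaa
  rot[6] = aabBBAaAaa$BaAaab
  rot[7] = abBBAaAaa$BaAaaba
  rot[8] = bBBAaAaa$BaAaabaa
  rot[9] = BBAaAaa$BaAaabaab
  rot[10] = BAaAaa$BaAaabaabB
  rot[11] = AaAaa$BaAaabaabBB
  rot[12] = aAaa$BaAaabaabBBA
  rot[13] = Aaa$BaAaabaabBBAa
  rot[14] = aa$BaAaabaabBBAaA
  rot[15] = a$BaAaabaabBBAaAa
  rot[16] = $BaAaabaabBBAaAaa
Sorted (with $ < everything):
  sorted[0] = $BaAaabaabBBAaAaa
  sorted[1] = AaAaa$BaAaabaabBB
  sorted[2] = Aaa$BaAaabaabBBAa
  sorted[3] = AaabaabBBAaAaa$Ba
  sorted[4] = BAaAaa$BaAaabaabB
  sorted[5] = BBAaAaa$BaAaabaab
  sorted[6] = BaAaabaabBBAaAaa$
  sorted[7] = a$BaAaabaabBBAaAa
  sorted[8] = aAaa$BaAaabaabBBA
  sorted[9] = aAaabaabBBAaAaa$B
  sorted[10] = aa$BaAaabaabBBAaA
  sorted[11] = aabBBAaAaa$BaAaab
  sorted[12] = aabaabBBAaAaa$BaA
  sorted[13] = abBBAaAaa$BaAaaba
  sorted[14] = abaabBBAaAaa$BaAa
  sorted[15] = bBBAaAaa$BaAaabaa
  sorted[16] = baabBBAaAaa$BaAaa
sorted[8] = aAaa$BaAaabaabBBA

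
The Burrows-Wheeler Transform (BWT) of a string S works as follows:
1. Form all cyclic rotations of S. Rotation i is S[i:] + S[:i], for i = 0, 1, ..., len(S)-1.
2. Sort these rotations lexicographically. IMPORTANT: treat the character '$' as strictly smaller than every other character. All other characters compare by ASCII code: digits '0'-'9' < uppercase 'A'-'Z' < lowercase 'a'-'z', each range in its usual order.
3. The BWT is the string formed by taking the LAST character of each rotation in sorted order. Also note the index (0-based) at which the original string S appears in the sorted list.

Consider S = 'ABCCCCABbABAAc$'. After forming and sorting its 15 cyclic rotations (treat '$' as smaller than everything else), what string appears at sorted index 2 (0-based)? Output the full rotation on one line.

All 15 rotations (rotation i = S[i:]+S[:i]):
  rot[0] = ABCCCCABbABAAc$
  rot[1] = BCCCCABbABAAc$A
  rot[2] = CCCCABbABAAc$AB
  rot[3] = CCCABbABAAc$ABC
  rot[4] = CCABbABAAc$ABCC
  rot[5] = CABbABAAc$ABCCC
  rot[6] = ABbABAAc$ABCCCC
  rot[7] = BbABAAc$ABCCCCA
  rot[8] = bABAAc$ABCCCCAB
  rot[9] = ABAAc$ABCCCCABb
  rot[10] = BAAc$ABCCCCABbA
  rot[11] = AAc$ABCCCCABbAB
  rot[12] = Ac$ABCCCCABbABA
  rot[13] = c$ABCCCCABbABAA
  rot[14] = $ABCCCCABbABAAc
Sorted (with $ < everything):
  sorted[0] = $ABCCCCABbABAAc
  sorted[1] = AAc$ABCCCCABbAB
  sorted[2] = ABAAc$ABCCCCABb
  sorted[3] = ABCCCCABbABAAc$
  sorted[4] = ABbABAAc$ABCCCC
  sorted[5] = Ac$ABCCCCABbABA
  sorted[6] = BAAc$ABCCCCABbA
  sorted[7] = BCCCCABbABAAc$A
  sorted[8] = BbABAAc$ABCCCCA
  sorted[9] = CABbABAAc$ABCCC
  sorted[10] = CCABbABAAc$ABCC
  sorted[11] = CCCABbABAAc$ABC
  sorted[12] = CCCCABbABAAc$AB
  sorted[13] = bABAAc$ABCCCCAB
  sorted[14] = c$ABCCCCABbABAA
sorted[2] = ABAAc$ABCCCCABb

Answer: ABAAc$ABCCCCABb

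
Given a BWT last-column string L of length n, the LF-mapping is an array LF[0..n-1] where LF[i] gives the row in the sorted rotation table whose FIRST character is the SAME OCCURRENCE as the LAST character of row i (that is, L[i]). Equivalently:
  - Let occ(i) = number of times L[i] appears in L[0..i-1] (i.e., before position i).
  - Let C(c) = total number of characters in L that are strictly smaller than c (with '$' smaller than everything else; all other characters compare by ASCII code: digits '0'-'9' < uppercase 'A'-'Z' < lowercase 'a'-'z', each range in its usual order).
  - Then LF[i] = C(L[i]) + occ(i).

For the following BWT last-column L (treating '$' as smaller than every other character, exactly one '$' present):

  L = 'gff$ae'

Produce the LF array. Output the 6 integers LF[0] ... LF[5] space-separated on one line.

Char counts: '$':1, 'a':1, 'e':1, 'f':2, 'g':1
C (first-col start): C('$')=0, C('a')=1, C('e')=2, C('f')=3, C('g')=5
L[0]='g': occ=0, LF[0]=C('g')+0=5+0=5
L[1]='f': occ=0, LF[1]=C('f')+0=3+0=3
L[2]='f': occ=1, LF[2]=C('f')+1=3+1=4
L[3]='$': occ=0, LF[3]=C('$')+0=0+0=0
L[4]='a': occ=0, LF[4]=C('a')+0=1+0=1
L[5]='e': occ=0, LF[5]=C('e')+0=2+0=2

Answer: 5 3 4 0 1 2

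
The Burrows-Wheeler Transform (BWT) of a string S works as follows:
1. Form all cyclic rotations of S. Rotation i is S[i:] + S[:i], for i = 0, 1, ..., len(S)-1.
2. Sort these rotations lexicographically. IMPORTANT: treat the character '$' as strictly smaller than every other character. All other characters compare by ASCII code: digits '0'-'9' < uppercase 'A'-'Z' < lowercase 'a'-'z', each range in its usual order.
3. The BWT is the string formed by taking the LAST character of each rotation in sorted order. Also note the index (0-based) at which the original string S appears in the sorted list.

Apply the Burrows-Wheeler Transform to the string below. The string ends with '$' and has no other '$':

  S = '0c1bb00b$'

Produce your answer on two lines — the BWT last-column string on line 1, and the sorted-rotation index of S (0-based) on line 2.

Answer: bb0$c0b10
3

Derivation:
All 9 rotations (rotation i = S[i:]+S[:i]):
  rot[0] = 0c1bb00b$
  rot[1] = c1bb00b$0
  rot[2] = 1bb00b$0c
  rot[3] = bb00b$0c1
  rot[4] = b00b$0c1b
  rot[5] = 00b$0c1bb
  rot[6] = 0b$0c1bb0
  rot[7] = b$0c1bb00
  rot[8] = $0c1bb00b
Sorted (with $ < everything):
  sorted[0] = $0c1bb00b  (last char: 'b')
  sorted[1] = 00b$0c1bb  (last char: 'b')
  sorted[2] = 0b$0c1bb0  (last char: '0')
  sorted[3] = 0c1bb00b$  (last char: '$')
  sorted[4] = 1bb00b$0c  (last char: 'c')
  sorted[5] = b$0c1bb00  (last char: '0')
  sorted[6] = b00b$0c1b  (last char: 'b')
  sorted[7] = bb00b$0c1  (last char: '1')
  sorted[8] = c1bb00b$0  (last char: '0')
Last column: bb0$c0b10
Original string S is at sorted index 3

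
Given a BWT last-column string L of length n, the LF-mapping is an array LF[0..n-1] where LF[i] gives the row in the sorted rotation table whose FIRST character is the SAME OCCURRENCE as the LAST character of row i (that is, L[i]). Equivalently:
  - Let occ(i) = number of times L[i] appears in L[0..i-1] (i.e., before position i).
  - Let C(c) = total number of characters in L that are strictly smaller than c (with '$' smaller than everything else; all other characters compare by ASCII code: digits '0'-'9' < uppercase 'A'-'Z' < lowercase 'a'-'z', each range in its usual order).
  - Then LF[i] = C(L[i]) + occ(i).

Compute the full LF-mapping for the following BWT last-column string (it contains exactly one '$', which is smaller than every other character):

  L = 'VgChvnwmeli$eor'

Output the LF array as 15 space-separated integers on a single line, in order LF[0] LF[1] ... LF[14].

Char counts: '$':1, 'C':1, 'V':1, 'e':2, 'g':1, 'h':1, 'i':1, 'l':1, 'm':1, 'n':1, 'o':1, 'r':1, 'v':1, 'w':1
C (first-col start): C('$')=0, C('C')=1, C('V')=2, C('e')=3, C('g')=5, C('h')=6, C('i')=7, C('l')=8, C('m')=9, C('n')=10, C('o')=11, C('r')=12, C('v')=13, C('w')=14
L[0]='V': occ=0, LF[0]=C('V')+0=2+0=2
L[1]='g': occ=0, LF[1]=C('g')+0=5+0=5
L[2]='C': occ=0, LF[2]=C('C')+0=1+0=1
L[3]='h': occ=0, LF[3]=C('h')+0=6+0=6
L[4]='v': occ=0, LF[4]=C('v')+0=13+0=13
L[5]='n': occ=0, LF[5]=C('n')+0=10+0=10
L[6]='w': occ=0, LF[6]=C('w')+0=14+0=14
L[7]='m': occ=0, LF[7]=C('m')+0=9+0=9
L[8]='e': occ=0, LF[8]=C('e')+0=3+0=3
L[9]='l': occ=0, LF[9]=C('l')+0=8+0=8
L[10]='i': occ=0, LF[10]=C('i')+0=7+0=7
L[11]='$': occ=0, LF[11]=C('$')+0=0+0=0
L[12]='e': occ=1, LF[12]=C('e')+1=3+1=4
L[13]='o': occ=0, LF[13]=C('o')+0=11+0=11
L[14]='r': occ=0, LF[14]=C('r')+0=12+0=12

Answer: 2 5 1 6 13 10 14 9 3 8 7 0 4 11 12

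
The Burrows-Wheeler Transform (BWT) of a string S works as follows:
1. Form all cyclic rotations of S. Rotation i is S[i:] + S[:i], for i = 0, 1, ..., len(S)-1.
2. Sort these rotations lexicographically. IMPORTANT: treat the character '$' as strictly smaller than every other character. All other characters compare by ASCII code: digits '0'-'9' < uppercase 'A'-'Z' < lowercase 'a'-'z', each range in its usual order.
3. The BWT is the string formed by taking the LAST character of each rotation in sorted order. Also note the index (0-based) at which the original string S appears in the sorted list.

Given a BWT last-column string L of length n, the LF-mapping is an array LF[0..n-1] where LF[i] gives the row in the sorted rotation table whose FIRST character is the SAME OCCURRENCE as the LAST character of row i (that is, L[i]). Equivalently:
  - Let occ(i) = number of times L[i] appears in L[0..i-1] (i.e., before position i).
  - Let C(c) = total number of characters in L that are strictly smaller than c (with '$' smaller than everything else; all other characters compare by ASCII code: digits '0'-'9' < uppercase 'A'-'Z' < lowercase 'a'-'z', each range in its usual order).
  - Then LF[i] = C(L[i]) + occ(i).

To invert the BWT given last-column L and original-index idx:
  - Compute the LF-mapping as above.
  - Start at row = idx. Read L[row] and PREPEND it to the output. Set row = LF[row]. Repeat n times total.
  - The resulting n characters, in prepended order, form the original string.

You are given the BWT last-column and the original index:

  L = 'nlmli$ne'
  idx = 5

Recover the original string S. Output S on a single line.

Answer: millenn$

Derivation:
LF mapping: 6 3 5 4 2 0 7 1
Walk LF starting at row 5, prepending L[row]:
  step 1: row=5, L[5]='$', prepend. Next row=LF[5]=0
  step 2: row=0, L[0]='n', prepend. Next row=LF[0]=6
  step 3: row=6, L[6]='n', prepend. Next row=LF[6]=7
  step 4: row=7, L[7]='e', prepend. Next row=LF[7]=1
  step 5: row=1, L[1]='l', prepend. Next row=LF[1]=3
  step 6: row=3, L[3]='l', prepend. Next row=LF[3]=4
  step 7: row=4, L[4]='i', prepend. Next row=LF[4]=2
  step 8: row=2, L[2]='m', prepend. Next row=LF[2]=5
Reversed output: millenn$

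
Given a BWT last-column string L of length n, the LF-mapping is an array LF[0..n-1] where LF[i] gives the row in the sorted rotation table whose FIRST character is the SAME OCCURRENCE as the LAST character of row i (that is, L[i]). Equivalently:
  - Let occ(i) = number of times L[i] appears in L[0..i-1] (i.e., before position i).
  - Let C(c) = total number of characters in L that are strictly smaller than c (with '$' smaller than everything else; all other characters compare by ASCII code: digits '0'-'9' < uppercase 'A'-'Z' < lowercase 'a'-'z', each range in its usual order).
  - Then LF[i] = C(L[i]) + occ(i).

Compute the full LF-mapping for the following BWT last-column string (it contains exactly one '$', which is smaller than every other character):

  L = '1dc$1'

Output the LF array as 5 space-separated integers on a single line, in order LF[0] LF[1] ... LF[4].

Answer: 1 4 3 0 2

Derivation:
Char counts: '$':1, '1':2, 'c':1, 'd':1
C (first-col start): C('$')=0, C('1')=1, C('c')=3, C('d')=4
L[0]='1': occ=0, LF[0]=C('1')+0=1+0=1
L[1]='d': occ=0, LF[1]=C('d')+0=4+0=4
L[2]='c': occ=0, LF[2]=C('c')+0=3+0=3
L[3]='$': occ=0, LF[3]=C('$')+0=0+0=0
L[4]='1': occ=1, LF[4]=C('1')+1=1+1=2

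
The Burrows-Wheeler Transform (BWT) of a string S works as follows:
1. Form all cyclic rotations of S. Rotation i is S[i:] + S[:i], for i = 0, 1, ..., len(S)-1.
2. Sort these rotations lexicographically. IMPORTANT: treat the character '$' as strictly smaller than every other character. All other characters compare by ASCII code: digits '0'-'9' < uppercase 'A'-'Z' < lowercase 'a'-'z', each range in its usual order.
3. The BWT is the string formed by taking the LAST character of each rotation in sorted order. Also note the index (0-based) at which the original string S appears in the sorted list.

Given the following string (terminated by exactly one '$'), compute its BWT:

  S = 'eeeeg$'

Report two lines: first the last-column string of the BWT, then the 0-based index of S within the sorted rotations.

All 6 rotations (rotation i = S[i:]+S[:i]):
  rot[0] = eeeeg$
  rot[1] = eeeg$e
  rot[2] = eeg$ee
  rot[3] = eg$eee
  rot[4] = g$eeee
  rot[5] = $eeeeg
Sorted (with $ < everything):
  sorted[0] = $eeeeg  (last char: 'g')
  sorted[1] = eeeeg$  (last char: '$')
  sorted[2] = eeeg$e  (last char: 'e')
  sorted[3] = eeg$ee  (last char: 'e')
  sorted[4] = eg$eee  (last char: 'e')
  sorted[5] = g$eeee  (last char: 'e')
Last column: g$eeee
Original string S is at sorted index 1

Answer: g$eeee
1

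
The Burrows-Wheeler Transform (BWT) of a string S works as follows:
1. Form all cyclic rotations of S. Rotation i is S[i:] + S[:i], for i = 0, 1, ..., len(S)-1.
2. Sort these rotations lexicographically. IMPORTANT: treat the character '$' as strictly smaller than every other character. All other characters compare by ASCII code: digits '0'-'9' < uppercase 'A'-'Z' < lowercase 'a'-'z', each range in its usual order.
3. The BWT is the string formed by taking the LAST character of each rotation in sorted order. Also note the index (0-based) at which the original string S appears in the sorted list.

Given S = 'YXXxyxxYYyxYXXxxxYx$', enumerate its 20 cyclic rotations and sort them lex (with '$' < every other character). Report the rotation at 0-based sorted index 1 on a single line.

All 20 rotations (rotation i = S[i:]+S[:i]):
  rot[0] = YXXxyxxYYyxYXXxxxYx$
  rot[1] = XXxyxxYYyxYXXxxxYx$Y
  rot[2] = XxyxxYYyxYXXxxxYx$YX
  rot[3] = xyxxYYyxYXXxxxYx$YXX
  rot[4] = yxxYYyxYXXxxxYx$YXXx
  rot[5] = xxYYyxYXXxxxYx$YXXxy
  rot[6] = xYYyxYXXxxxYx$YXXxyx
  rot[7] = YYyxYXXxxxYx$YXXxyxx
  rot[8] = YyxYXXxxxYx$YXXxyxxY
  rot[9] = yxYXXxxxYx$YXXxyxxYY
  rot[10] = xYXXxxxYx$YXXxyxxYYy
  rot[11] = YXXxxxYx$YXXxyxxYYyx
  rot[12] = XXxxxYx$YXXxyxxYYyxY
  rot[13] = XxxxYx$YXXxyxxYYyxYX
  rot[14] = xxxYx$YXXxyxxYYyxYXX
  rot[15] = xxYx$YXXxyxxYYyxYXXx
  rot[16] = xYx$YXXxyxxYYyxYXXxx
  rot[17] = Yx$YXXxyxxYYyxYXXxxx
  rot[18] = x$YXXxyxxYYyxYXXxxxY
  rot[19] = $YXXxyxxYYyxYXXxxxYx
Sorted (with $ < everything):
  sorted[0] = $YXXxyxxYYyxYXXxxxYx
  sorted[1] = XXxxxYx$YXXxyxxYYyxY
  sorted[2] = XXxyxxYYyxYXXxxxYx$Y
  sorted[3] = XxxxYx$YXXxyxxYYyxYX
  sorted[4] = XxyxxYYyxYXXxxxYx$YX
  sorted[5] = YXXxxxYx$YXXxyxxYYyx
  sorted[6] = YXXxyxxYYyxYXXxxxYx$
  sorted[7] = YYyxYXXxxxYx$YXXxyxx
  sorted[8] = Yx$YXXxyxxYYyxYXXxxx
  sorted[9] = YyxYXXxxxYx$YXXxyxxY
  sorted[10] = x$YXXxyxxYYyxYXXxxxY
  sorted[11] = xYXXxxxYx$YXXxyxxYYy
  sorted[12] = xYYyxYXXxxxYx$YXXxyx
  sorted[13] = xYx$YXXxyxxYYyxYXXxx
  sorted[14] = xxYYyxYXXxxxYx$YXXxy
  sorted[15] = xxYx$YXXxyxxYYyxYXXx
  sorted[16] = xxxYx$YXXxyxxYYyxYXX
  sorted[17] = xyxxYYyxYXXxxxYx$YXX
  sorted[18] = yxYXXxxxYx$YXXxyxxYY
  sorted[19] = yxxYYyxYXXxxxYx$YXXx
sorted[1] = XXxxxYx$YXXxyxxYYyxY

Answer: XXxxxYx$YXXxyxxYYyxY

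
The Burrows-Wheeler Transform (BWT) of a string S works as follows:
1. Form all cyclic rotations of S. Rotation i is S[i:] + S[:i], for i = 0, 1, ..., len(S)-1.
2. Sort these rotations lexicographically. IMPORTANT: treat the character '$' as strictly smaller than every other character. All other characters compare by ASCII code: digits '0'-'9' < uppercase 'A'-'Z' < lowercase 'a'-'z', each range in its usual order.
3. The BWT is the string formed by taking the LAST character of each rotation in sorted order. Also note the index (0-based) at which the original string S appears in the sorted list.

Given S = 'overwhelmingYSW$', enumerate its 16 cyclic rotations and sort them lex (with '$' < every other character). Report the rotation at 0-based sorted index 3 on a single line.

All 16 rotations (rotation i = S[i:]+S[:i]):
  rot[0] = overwhelmingYSW$
  rot[1] = verwhelmingYSW$o
  rot[2] = erwhelmingYSW$ov
  rot[3] = rwhelmingYSW$ove
  rot[4] = whelmingYSW$over
  rot[5] = helmingYSW$overw
  rot[6] = elmingYSW$overwh
  rot[7] = lmingYSW$overwhe
  rot[8] = mingYSW$overwhel
  rot[9] = ingYSW$overwhelm
  rot[10] = ngYSW$overwhelmi
  rot[11] = gYSW$overwhelmin
  rot[12] = YSW$overwhelming
  rot[13] = SW$overwhelmingY
  rot[14] = W$overwhelmingYS
  rot[15] = $overwhelmingYSW
Sorted (with $ < everything):
  sorted[0] = $overwhelmingYSW
  sorted[1] = SW$overwhelmingY
  sorted[2] = W$overwhelmingYS
  sorted[3] = YSW$overwhelming
  sorted[4] = elmingYSW$overwh
  sorted[5] = erwhelmingYSW$ov
  sorted[6] = gYSW$overwhelmin
  sorted[7] = helmingYSW$overw
  sorted[8] = ingYSW$overwhelm
  sorted[9] = lmingYSW$overwhe
  sorted[10] = mingYSW$overwhel
  sorted[11] = ngYSW$overwhelmi
  sorted[12] = overwhelmingYSW$
  sorted[13] = rwhelmingYSW$ove
  sorted[14] = verwhelmingYSW$o
  sorted[15] = whelmingYSW$over
sorted[3] = YSW$overwhelming

Answer: YSW$overwhelming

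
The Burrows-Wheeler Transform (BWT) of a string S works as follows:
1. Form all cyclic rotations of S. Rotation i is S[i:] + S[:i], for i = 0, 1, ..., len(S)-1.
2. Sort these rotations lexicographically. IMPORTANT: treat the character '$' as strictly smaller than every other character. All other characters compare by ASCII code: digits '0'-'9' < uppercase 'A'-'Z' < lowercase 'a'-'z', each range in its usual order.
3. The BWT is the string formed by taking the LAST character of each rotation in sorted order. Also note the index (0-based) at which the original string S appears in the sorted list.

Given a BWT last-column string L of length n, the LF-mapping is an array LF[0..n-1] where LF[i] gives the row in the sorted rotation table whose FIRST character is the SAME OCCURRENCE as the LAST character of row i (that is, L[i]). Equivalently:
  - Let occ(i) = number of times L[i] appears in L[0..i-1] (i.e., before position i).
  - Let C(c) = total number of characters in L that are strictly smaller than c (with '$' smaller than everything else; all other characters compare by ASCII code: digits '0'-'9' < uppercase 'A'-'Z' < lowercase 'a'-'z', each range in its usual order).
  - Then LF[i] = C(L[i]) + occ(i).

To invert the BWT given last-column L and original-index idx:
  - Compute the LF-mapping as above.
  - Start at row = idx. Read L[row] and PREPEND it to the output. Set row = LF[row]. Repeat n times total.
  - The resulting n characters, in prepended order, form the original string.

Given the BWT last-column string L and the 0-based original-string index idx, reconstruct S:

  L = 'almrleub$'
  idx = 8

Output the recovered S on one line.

LF mapping: 1 4 6 7 5 3 8 2 0
Walk LF starting at row 8, prepending L[row]:
  step 1: row=8, L[8]='$', prepend. Next row=LF[8]=0
  step 2: row=0, L[0]='a', prepend. Next row=LF[0]=1
  step 3: row=1, L[1]='l', prepend. Next row=LF[1]=4
  step 4: row=4, L[4]='l', prepend. Next row=LF[4]=5
  step 5: row=5, L[5]='e', prepend. Next row=LF[5]=3
  step 6: row=3, L[3]='r', prepend. Next row=LF[3]=7
  step 7: row=7, L[7]='b', prepend. Next row=LF[7]=2
  step 8: row=2, L[2]='m', prepend. Next row=LF[2]=6
  step 9: row=6, L[6]='u', prepend. Next row=LF[6]=8
Reversed output: umbrella$

Answer: umbrella$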